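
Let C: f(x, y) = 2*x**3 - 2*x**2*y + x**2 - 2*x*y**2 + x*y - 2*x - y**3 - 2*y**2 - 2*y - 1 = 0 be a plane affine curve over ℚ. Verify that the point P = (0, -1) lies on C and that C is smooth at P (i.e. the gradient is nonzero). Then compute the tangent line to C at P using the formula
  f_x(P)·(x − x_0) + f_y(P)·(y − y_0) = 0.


Tangent line at P: -5*x - y - 1 = 0.

Step 1: f(0, -1) = 0, so P lies on C.
Step 2: partial derivatives
  f_x(x, y) = 6*x**2 - 4*x*y + 2*x - 2*y**2 + y - 2, f_y(x, y) = -2*x**2 - 4*x*y + x - 3*y**2 - 4*y - 2.
  f_x(P) = -5, f_y(P) = -1 (gradient nonzero, so P is smooth).
Step 3: tangent line at P: -5·(x − 0) + -1·(y − -1) = 0.
Expanding: -5*x - y - 1 = 0.


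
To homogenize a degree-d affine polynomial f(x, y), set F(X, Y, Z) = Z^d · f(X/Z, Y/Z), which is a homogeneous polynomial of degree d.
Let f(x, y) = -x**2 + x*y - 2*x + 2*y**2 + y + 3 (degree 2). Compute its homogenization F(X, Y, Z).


F(X, Y, Z) = -X**2 + X*Y - 2*X*Z + 2*Y**2 + Y*Z + 3*Z**2

deg(f) = 2.
Substitute x = X/Z, y = Y/Z into f, then multiply by Z^2.
  monomial -1·x^2·y^0 ↦ -1·X^2·Y^0·Z^0.
  monomial 1·x^1·y^1 ↦ 1·X^1·Y^1·Z^0.
  monomial -2·x^1·y^0 ↦ -2·X^1·Y^0·Z^1.
  monomial 2·x^0·y^2 ↦ 2·X^0·Y^2·Z^0.
  monomial 1·x^0·y^1 ↦ 1·X^0·Y^1·Z^1.
  monomial 3·x^0·y^0 ↦ 3·X^0·Y^0·Z^2.
Collecting: F(X, Y, Z) = -X**2 + X*Y - 2*X*Z + 2*Y**2 + Y*Z + 3*Z**2.


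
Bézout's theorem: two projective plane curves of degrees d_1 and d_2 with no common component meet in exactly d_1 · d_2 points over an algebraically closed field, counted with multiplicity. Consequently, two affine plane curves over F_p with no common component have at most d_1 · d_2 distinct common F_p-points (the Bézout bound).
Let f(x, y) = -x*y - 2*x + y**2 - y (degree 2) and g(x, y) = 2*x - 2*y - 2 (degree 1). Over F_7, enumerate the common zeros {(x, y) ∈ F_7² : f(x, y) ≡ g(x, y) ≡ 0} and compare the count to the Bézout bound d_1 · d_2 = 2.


Common zeros: {(4, 3)}; count = 1; Bézout bound = 2.

deg(f) = 2, deg(g) = 1, so Bézout bound = 2.
Scan x ∈ F_7. For each x, list the y ∈ F_7 with f(x, y) ≡ 0 and those with g(x, y) ≡ 0 (mod 7); the common zeros in that column are the intersection.
  x = 0: f ≡ 0 at y ∈ {0, 1}; g ≡ 0 at y ∈ {6}; common: ∅.
  x = 1: f ≡ 0 at y ∈ ∅; g ≡ 0 at y ∈ {0}; common: ∅.
  x = 2: f ≡ 0 at y ∈ {4, 6}; g ≡ 0 at y ∈ {1}; common: ∅.
  x = 3: f ≡ 0 at y ∈ ∅; g ≡ 0 at y ∈ {2}; common: ∅.
  x = 4: f ≡ 0 at y ∈ {2, 3}; g ≡ 0 at y ∈ {3}; common: {3}.
  x = 5: f ≡ 0 at y ∈ ∅; g ≡ 0 at y ∈ {4}; common: ∅.
  x = 6: f ≡ 0 at y ∈ ∅; g ≡ 0 at y ∈ {5}; common: ∅.
Collecting: common zeros = {(4, 3)}, so the count is 1.
Comparison with the Bézout bound: 1 ≤ 2 = deg(f)·deg(g), as expected for curves with no common component (the affine F_7-count falls short of the bound because intersections may lie at infinity, over extension fields, or carry multiplicity).


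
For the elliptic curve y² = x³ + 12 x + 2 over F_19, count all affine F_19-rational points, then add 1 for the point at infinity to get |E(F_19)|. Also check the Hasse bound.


Affine points = {(4, 0), (5, 4), (5, 15), (6, 9), (6, 10), (7, 7), (7, 12), (10, 1), (10, 18), (14, 8), (14, 11), (15, 2), (15, 17)}; affine count = 13; |E(F_19)| = 14.

Discriminant check: Δ ∝ 4a³ + 27b² = 4·12³ + 27·2² = 4·1728 + 27·4 ≡ 9 (mod 19). Nonzero ⇒ E is nonsingular.
For each x ∈ F_19, compute rhs = x³ + 12·x + 2 mod 19, then count y ∈ F_19 with y² ≡ rhs.
  x = 0: rhs = 2, matching y values: none (0 points).
  x = 1: rhs = 15, matching y values: none (0 points).
  x = 2: rhs = 15, matching y values: none (0 points).
  x = 3: rhs = 8, matching y values: none (0 points).
  x = 4: rhs = 0, matching y values: 0 (1 points).
  x = 5: rhs = 16, matching y values: 4, 15 (2 points).
  x = 6: rhs = 5, matching y values: 9, 10 (2 points).
  x = 7: rhs = 11, matching y values: 7, 12 (2 points).
  x = 8: rhs = 2, matching y values: none (0 points).
  x = 9: rhs = 3, matching y values: none (0 points).
  x = 10: rhs = 1, matching y values: 1, 18 (2 points).
  x = 11: rhs = 2, matching y values: none (0 points).
  x = 12: rhs = 12, matching y values: none (0 points).
  x = 13: rhs = 18, matching y values: none (0 points).
  x = 14: rhs = 7, matching y values: 8, 11 (2 points).
  x = 15: rhs = 4, matching y values: 2, 17 (2 points).
  x = 16: rhs = 15, matching y values: none (0 points).
  x = 17: rhs = 8, matching y values: none (0 points).
  x = 18: rhs = 8, matching y values: none (0 points).
Total affine count: 13.
Full point count |E(F_19)| = 13 + 1 = 14.
Hasse bound: |14 − (19+1)| = |-6| = 6 ≤ 2√19 ≈ 8.7178 ✓.


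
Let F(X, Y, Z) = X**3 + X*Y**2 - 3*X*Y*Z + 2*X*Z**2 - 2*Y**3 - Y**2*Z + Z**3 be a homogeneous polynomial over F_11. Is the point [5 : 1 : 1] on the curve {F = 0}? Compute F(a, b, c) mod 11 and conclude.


F(5,1,1) ≡ 2 (mod 11); P is NOT on the curve.

Evaluate F(5, 1, 1) term-by-term (mod 11).
  X**3 ↦ 1·125·1·1 = 125
  X*Y**2 ↦ 1·5·1·1 = 5
  -3*X*Y*Z ↦ -3·5·1·1 = -15
  2*X*Z**2 ↦ 2·5·1·1 = 10
  -2*Y**3 ↦ -2·1·1·1 = -2
  -Y**2*Z ↦ -1·1·1·1 = -1
  Z**3 ↦ 1·1·1·1 = 1
Sum: F(5, 1, 1) = (125) + (5) + (-15) + (10) + (-2) + (-1) + (1) = 123.
Reducing mod 11: 123 ≡ 2 (mod 11).
Since F(a, b, c) ≡ 2 ≠ 0 (mod 11), P does NOT lie on the curve.


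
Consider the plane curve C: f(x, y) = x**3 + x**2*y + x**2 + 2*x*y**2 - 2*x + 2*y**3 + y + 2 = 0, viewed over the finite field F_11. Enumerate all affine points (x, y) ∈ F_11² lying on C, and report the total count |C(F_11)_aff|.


Affine F_11-points: {(0, 6), (0, 8), (1, 10), (2, 5), (2, 6), (2, 9), (6, 0)}; count = 7.

For each of the 121 pairs (x, y) ∈ F_11², evaluate f(x, y) mod 11. Record the zeros.
  x = 0: [0↦2, 1↦5, 2↦9, 3↦4, 4↦2, 5↦4, 6↦0, 7↦2, 8↦0, 9↦6, 10↦10]  zeros at y ∈ {6, 8}
  x = 1: [0↦2, 1↦8, 2↦8, 3↦3, 4↦5, 5↦4, 6↦1, 7↦8, 8↦4, 9↦1, 10↦0]  zeros at y ∈ {10}
  x = 2: [0↦10, 1↦10, 2↦8, 3↦5, 4↦2, 5↦0, 6↦0, 7↦3, 8↦10, 9↦0, 10↦7]  zeros at y ∈ {5, 6, 9}
  x = 3: [0↦10, 1↦6, 2↦4, 3↦5, 4↦10, 5↦9, 6↦3, 7↦4, 8↦2, 9↦9, 10↦4]  zeros at y ∈ ∅
  x = 4: [0↦8, 1↦2, 2↦2, 3↦9, 4↦2, 5↦4, 6↦5, 7↦6, 8↦8, 9↦1, 10↦8]  zeros at y ∈ ∅
  x = 5: [0↦10, 1↦4, 2↦8, 3↦1, 4↦6, 5↦2, 6↦1, 7↦4, 8↦1, 9↦4, 10↦3]  zeros at y ∈ ∅
  x = 6: [0↦0, 1↦7, 2↦6, 3↦9, 4↦6, 5↦9, 6↦8, 7↦4, 8↦9, 9↦2, 10↦6]  zeros at y ∈ {0}
  x = 7: [0↦6, 1↦6, 2↦2, 3↦6, 4↦8, 5↦9, 6↦10, 7↦1, 8↦5, 9↦1, 10↦1]  zeros at y ∈ ∅
  x = 8: [0↦1, 1↦7, 2↦2, 3↦9, 4↦7, 5↦8, 6↦2, 7↦1, 8↦6, 9↦7, 10↦5]  zeros at y ∈ ∅
  x = 9: [0↦2, 1↦5, 2↦1, 3↦2, 4↦9, 5↦1, 6↦1, 7↦10, 8↦7, 9↦4, 10↦2]  zeros at y ∈ ∅
  x = 10: [0↦4, 1↦6, 2↦5, 3↦2, 4↦9, 5↦5, 6↦2, 7↦1, 8↦3, 9↦9, 10↦9]  zeros at y ∈ ∅
Collecting zeros: affine points = {(0, 6), (0, 8), (1, 10), (2, 5), (2, 6), (2, 9), (6, 0)}.
Total count |C(F_11)_aff| = 7.


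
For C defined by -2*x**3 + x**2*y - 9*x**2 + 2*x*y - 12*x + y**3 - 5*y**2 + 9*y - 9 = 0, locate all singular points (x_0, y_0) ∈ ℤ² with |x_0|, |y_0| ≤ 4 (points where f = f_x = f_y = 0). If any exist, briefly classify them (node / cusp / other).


Singular points: {(-1, 2)}; classification: node.

Compute partial derivatives:
  f_x = -6*x**2 + 2*x*y - 18*x + 2*y - 12.
  f_y = x**2 + 2*x + 3*y**2 - 10*y + 9.
Scan x_0 ∈ {−4, ..., 4}. For each x_0, f_y(x_0, y) is a polynomial in y; find its integer roots y ∈ {−4, ..., 4}, then test f_x and f at those candidates.
  x = -4: f_y(-4, y) = 3*y**2 - 10*y + 17; no integer root y with |y| ≤ 4.
  x = -3: f_y(-3, y) = 3*y**2 - 10*y + 12; no integer root y with |y| ≤ 4.
  x = -2: f_y(-2, y) = 3*y**2 - 10*y + 9; no integer root y with |y| ≤ 4.
  x = -1: f_y(-1, y) = 3*y**2 - 10*y + 8; vanishes at y ∈ {2}. (-1, 2): f_x = 0, f = 0 — SINGULAR.
  x = 0: f_y(0, y) = 3*y**2 - 10*y + 9; no integer root y with |y| ≤ 4.
  x = 1: f_y(1, y) = 3*y**2 - 10*y + 12; no integer root y with |y| ≤ 4.
  x = 2: f_y(2, y) = 3*y**2 - 10*y + 17; no integer root y with |y| ≤ 4.
  x = 3: f_y(3, y) = 3*y**2 - 10*y + 24; no integer root y with |y| ≤ 4.
  x = 4: f_y(4, y) = 3*y**2 - 10*y + 33; no integer root y with |y| ≤ 4.
Only singular point on the grid: (-1, 2).
Classify: substitute x = -1 + u, y = 2 + v and expand: f = -2*u**3 + u**2*v - u**2 + v**3 + v**2.
No constant or linear terms (consistent with a singular point). Quadratic part: -u**2 + v**2. Cubic part: -2*u**3 + u**2*v + v**3.
The quadratic part v**2 - u**2 = (v − u)(v + u) splits into two distinct linear factors, so there are two distinct tangent lines y − 2 = ±(x − -1) — this is a node (ordinary double point).
Classification: node.


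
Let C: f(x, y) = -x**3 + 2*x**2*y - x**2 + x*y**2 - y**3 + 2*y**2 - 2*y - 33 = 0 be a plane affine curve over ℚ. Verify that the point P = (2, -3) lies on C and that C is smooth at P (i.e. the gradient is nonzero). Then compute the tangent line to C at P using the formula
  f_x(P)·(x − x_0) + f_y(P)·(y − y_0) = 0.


Tangent line at P: -31*x - 45*y - 73 = 0.

Step 1: f(2, -3) = 0, so P lies on C.
Step 2: partial derivatives
  f_x(x, y) = -3*x**2 + 4*x*y - 2*x + y**2, f_y(x, y) = 2*x**2 + 2*x*y - 3*y**2 + 4*y - 2.
  f_x(P) = -31, f_y(P) = -45 (gradient nonzero, so P is smooth).
Step 3: tangent line at P: -31·(x − 2) + -45·(y − -3) = 0.
Expanding: -31*x - 45*y - 73 = 0.


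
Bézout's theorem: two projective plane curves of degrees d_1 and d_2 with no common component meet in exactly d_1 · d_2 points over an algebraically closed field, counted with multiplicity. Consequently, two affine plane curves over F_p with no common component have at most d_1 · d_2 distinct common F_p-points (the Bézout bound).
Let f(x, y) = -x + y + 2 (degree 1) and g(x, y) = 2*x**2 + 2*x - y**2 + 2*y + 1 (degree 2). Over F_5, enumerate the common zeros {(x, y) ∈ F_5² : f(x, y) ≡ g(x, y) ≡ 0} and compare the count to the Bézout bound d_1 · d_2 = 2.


Common zeros: ∅; count = 0; Bézout bound = 2.

deg(f) = 1, deg(g) = 2, so Bézout bound = 2.
Scan x ∈ F_5. For each x, list the y ∈ F_5 with f(x, y) ≡ 0 and those with g(x, y) ≡ 0 (mod 5); the common zeros in that column are the intersection.
  x = 0: f ≡ 0 at y ∈ {3}; g ≡ 0 at y ∈ ∅; common: ∅.
  x = 1: f ≡ 0 at y ∈ {4}; g ≡ 0 at y ∈ {0, 2}; common: ∅.
  x = 2: f ≡ 0 at y ∈ {0}; g ≡ 0 at y ∈ {3, 4}; common: ∅.
  x = 3: f ≡ 0 at y ∈ {1}; g ≡ 0 at y ∈ {0, 2}; common: ∅.
  x = 4: f ≡ 0 at y ∈ {2}; g ≡ 0 at y ∈ ∅; common: ∅.
Collecting: common zeros = ∅, so the count is 0.
Comparison with the Bézout bound: 0 ≤ 2 = deg(f)·deg(g), as expected for curves with no common component (the affine F_5-count falls short of the bound because intersections may lie at infinity, over extension fields, or carry multiplicity).


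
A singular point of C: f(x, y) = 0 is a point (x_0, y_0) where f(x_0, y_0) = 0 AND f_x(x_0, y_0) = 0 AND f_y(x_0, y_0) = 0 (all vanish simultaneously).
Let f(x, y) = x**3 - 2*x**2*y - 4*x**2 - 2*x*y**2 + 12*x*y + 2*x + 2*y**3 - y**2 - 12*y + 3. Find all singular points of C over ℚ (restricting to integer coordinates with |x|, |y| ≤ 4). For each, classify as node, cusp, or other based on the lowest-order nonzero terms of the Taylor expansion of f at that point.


Singular points: {(2, 1)}; classification: cusp.

Compute partial derivatives:
  f_x = 3*x**2 - 4*x*y - 8*x - 2*y**2 + 12*y + 2.
  f_y = -2*x**2 - 4*x*y + 12*x + 6*y**2 - 2*y - 12.
Scan x_0 ∈ {−4, ..., 4}. For each x_0, f_y(x_0, y) is a polynomial in y; find its integer roots y ∈ {−4, ..., 4}, then test f_x and f at those candidates.
  x = -4: f_y(-4, y) = 6*y**2 + 14*y - 92; no integer root y with |y| ≤ 4.
  x = -3: f_y(-3, y) = 6*y**2 + 10*y - 66; no integer root y with |y| ≤ 4.
  x = -2: f_y(-2, y) = 6*y**2 + 6*y - 44; no integer root y with |y| ≤ 4.
  x = -1: f_y(-1, y) = 6*y**2 + 2*y - 26; no integer root y with |y| ≤ 4.
  x = 0: f_y(0, y) = 6*y**2 - 2*y - 12; no integer root y with |y| ≤ 4.
  x = 1: f_y(1, y) = 6*y**2 - 6*y - 2; no integer root y with |y| ≤ 4.
  x = 2: f_y(2, y) = 6*y**2 - 10*y + 4; vanishes at y ∈ {1}. (2, 1): f_x = 0, f = 0 — SINGULAR.
  x = 3: f_y(3, y) = 6*y**2 - 14*y + 6; no integer root y with |y| ≤ 4.
  x = 4: f_y(4, y) = 6*y**2 - 18*y + 4; no integer root y with |y| ≤ 4.
Only singular point on the grid: (2, 1).
Classify: substitute x = 2 + u, y = 1 + v and expand: f = u**3 - 2*u**2*v - 2*u*v**2 + 2*v**3 + v**2.
No constant or linear terms (consistent with a singular point). Quadratic part: v**2. Cubic part: u**3 - 2*u**2*v - 2*u*v**2 + 2*v**3.
The quadratic part v**2 is a perfect square, so there is a single (double) tangent line v = 0, i.e. y = 1. Restricting the cubic part to that line (v = 0) leaves u**3 ≠ 0, so f is not divisible by v and the branch is v² ≈ -u**3 to lowest order — this is a cusp.
Classification: cusp.


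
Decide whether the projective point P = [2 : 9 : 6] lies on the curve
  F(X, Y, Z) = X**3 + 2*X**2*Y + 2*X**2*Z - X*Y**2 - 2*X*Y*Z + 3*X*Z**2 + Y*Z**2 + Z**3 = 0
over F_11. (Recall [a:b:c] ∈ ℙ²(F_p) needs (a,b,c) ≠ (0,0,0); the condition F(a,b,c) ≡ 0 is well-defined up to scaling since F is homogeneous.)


F(2,9,6) ≡ 0 (mod 11); P is on the curve.

Evaluate F(2, 9, 6) term-by-term (mod 11).
  X**3 ↦ 1·8·1·1 = 8
  2*X**2*Y ↦ 2·4·9·1 = 72
  2*X**2*Z ↦ 2·4·1·6 = 48
  -X*Y**2 ↦ -1·2·81·1 = -162
  -2*X*Y*Z ↦ -2·2·9·6 = -216
  3*X*Z**2 ↦ 3·2·1·36 = 216
  Y*Z**2 ↦ 1·1·9·36 = 324
  Z**3 ↦ 1·1·1·216 = 216
Sum: F(2, 9, 6) = (8) + (72) + (48) + (-162) + (-216) + (216) + (324) + (216) = 506.
Reducing mod 11: 506 ≡ 0 (mod 11).
Since F(a, b, c) ≡ 0 (mod 11), P lies on the curve.


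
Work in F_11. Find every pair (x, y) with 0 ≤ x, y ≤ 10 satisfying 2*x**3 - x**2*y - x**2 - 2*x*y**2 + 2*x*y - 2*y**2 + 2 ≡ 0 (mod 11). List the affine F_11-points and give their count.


Affine F_11-points: {(0, 1), (0, 10), (1, 1), (1, 2), (4, 3), (4, 5), (5, 9), (10, 7)}; count = 8.

For each of the 121 pairs (x, y) ∈ F_11², evaluate f(x, y) mod 11. Record the zeros.
  x = 0: [0↦2, 1↦0, 2↦5, 3↦6, 4↦3, 5↦7, 6↦7, 7↦3, 8↦6, 9↦5, 10↦0]  zeros at y ∈ {1, 10}
  x = 1: [0↦3, 1↦0, 2↦0, 3↦3, 4↦9, 5↦7, 6↦8, 7↦1, 8↦8, 9↦7, 10↦9]  zeros at y ∈ {1, 2}
  x = 2: [0↦3, 1↦8, 2↦1, 3↦4, 4↦6, 5↦7, 6↦7, 7↦6, 8↦4, 9↦1, 10↦8]  zeros at y ∈ ∅
  x = 3: [0↦3, 1↦3, 2↦9, 3↦10, 4↦6, 5↦8, 6↦5, 7↦8, 8↦6, 9↦10, 10↦9]  zeros at y ∈ ∅
  x = 4: [0↦4, 1↦8, 2↦3, 3↦0, 4↦10, 5↦0, 6↦3, 7↦8, 8↦4, 9↦2, 10↦2]  zeros at y ∈ {3, 5}
  x = 5: [0↦7, 1↦2, 2↦6, 3↦8, 4↦8, 5↦6, 6↦2, 7↦7, 8↦10, 9↦0, 10↦10]  zeros at y ∈ {9}
  x = 6: [0↦2, 1↦8, 2↦8, 3↦2, 4↦1, 5↦5, 6↦3, 7↦6, 8↦3, 9↦5, 10↦1]  zeros at y ∈ ∅
  x = 7: [0↦1, 1↦5, 2↦10, 3↦5, 4↦1, 5↦9, 6↦7, 7↦6, 8↦6, 9↦7, 10↦9]  zeros at y ∈ ∅
  x = 8: [0↦5, 1↦5, 2↦2, 3↦7, 4↦9, 5↦8, 6↦4, 7↦8, 8↦9, 9↦7, 10↦2]  zeros at y ∈ ∅
  x = 9: [0↦4, 1↦9, 2↦7, 3↦9, 4↦4, 5↦3, 6↦6, 7↦2, 8↦2, 9↦6, 10↦3]  zeros at y ∈ ∅
  x = 10: [0↦10, 1↦7, 2↦4, 3↦1, 4↦9, 5↦6, 6↦3, 7↦0, 8↦8, 9↦5, 10↦2]  zeros at y ∈ {7}
Collecting zeros: affine points = {(0, 1), (0, 10), (1, 1), (1, 2), (4, 3), (4, 5), (5, 9), (10, 7)}.
Total count |C(F_11)_aff| = 8.


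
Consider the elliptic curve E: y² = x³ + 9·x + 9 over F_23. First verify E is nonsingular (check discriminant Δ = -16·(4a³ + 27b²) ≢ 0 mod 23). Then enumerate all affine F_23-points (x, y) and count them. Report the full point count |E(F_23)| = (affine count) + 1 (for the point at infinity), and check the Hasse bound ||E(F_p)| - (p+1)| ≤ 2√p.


Affine points = {(0, 3), (0, 20), (2, 9), (2, 14), (5, 8), (5, 15), (6, 7), (6, 16), (7, 1), (7, 22), (8, 8), (8, 15), (10, 8), (10, 15), (11, 6), (11, 17), (13, 0), (14, 2), (14, 21), (15, 0), (18, 0), (19, 1), (19, 22), (20, 1), (20, 22), (21, 11), (21, 12)}; affine count = 27; |E(F_23)| = 28.

Discriminant check: Δ ∝ 4a³ + 27b² = 4·9³ + 27·9² = 4·729 + 27·81 ≡ 20 (mod 23). Nonzero ⇒ E is nonsingular.
For each x ∈ F_23, compute rhs = x³ + 9·x + 9 mod 23, then count y ∈ F_23 with y² ≡ rhs.
  x = 0: rhs = 9, matching y values: 3, 20 (2 points).
  x = 1: rhs = 19, matching y values: none (0 points).
  x = 2: rhs = 12, matching y values: 9, 14 (2 points).
  x = 3: rhs = 17, matching y values: none (0 points).
  x = 4: rhs = 17, matching y values: none (0 points).
  x = 5: rhs = 18, matching y values: 8, 15 (2 points).
  x = 6: rhs = 3, matching y values: 7, 16 (2 points).
  x = 7: rhs = 1, matching y values: 1, 22 (2 points).
  x = 8: rhs = 18, matching y values: 8, 15 (2 points).
  x = 9: rhs = 14, matching y values: none (0 points).
  x = 10: rhs = 18, matching y values: 8, 15 (2 points).
  x = 11: rhs = 13, matching y values: 6, 17 (2 points).
  x = 12: rhs = 5, matching y values: none (0 points).
  x = 13: rhs = 0, matching y values: 0 (1 points).
  x = 14: rhs = 4, matching y values: 2, 21 (2 points).
  x = 15: rhs = 0, matching y values: 0 (1 points).
  x = 16: rhs = 17, matching y values: none (0 points).
  x = 17: rhs = 15, matching y values: none (0 points).
  x = 18: rhs = 0, matching y values: 0 (1 points).
  x = 19: rhs = 1, matching y values: 1, 22 (2 points).
  x = 20: rhs = 1, matching y values: 1, 22 (2 points).
  x = 21: rhs = 6, matching y values: 11, 12 (2 points).
  x = 22: rhs = 22, matching y values: none (0 points).
Total affine count: 27.
Full point count |E(F_23)| = 27 + 1 = 28.
Hasse bound: |28 − (23+1)| = |4| = 4 ≤ 2√23 ≈ 9.5917 ✓.


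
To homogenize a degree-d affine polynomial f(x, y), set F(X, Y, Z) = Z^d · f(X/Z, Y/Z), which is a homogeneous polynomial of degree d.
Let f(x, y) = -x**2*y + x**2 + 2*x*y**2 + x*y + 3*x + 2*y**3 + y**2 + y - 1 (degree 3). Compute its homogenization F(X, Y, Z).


F(X, Y, Z) = -X**2*Y + X**2*Z + 2*X*Y**2 + X*Y*Z + 3*X*Z**2 + 2*Y**3 + Y**2*Z + Y*Z**2 - Z**3

deg(f) = 3.
Substitute x = X/Z, y = Y/Z into f, then multiply by Z^3.
  monomial -1·x^2·y^1 ↦ -1·X^2·Y^1·Z^0.
  monomial 1·x^2·y^0 ↦ 1·X^2·Y^0·Z^1.
  monomial 2·x^1·y^2 ↦ 2·X^1·Y^2·Z^0.
  monomial 1·x^1·y^1 ↦ 1·X^1·Y^1·Z^1.
  monomial 3·x^1·y^0 ↦ 3·X^1·Y^0·Z^2.
  monomial 2·x^0·y^3 ↦ 2·X^0·Y^3·Z^0.
  monomial 1·x^0·y^2 ↦ 1·X^0·Y^2·Z^1.
  monomial 1·x^0·y^1 ↦ 1·X^0·Y^1·Z^2.
  monomial -1·x^0·y^0 ↦ -1·X^0·Y^0·Z^3.
Collecting: F(X, Y, Z) = -X**2*Y + X**2*Z + 2*X*Y**2 + X*Y*Z + 3*X*Z**2 + 2*Y**3 + Y**2*Z + Y*Z**2 - Z**3.


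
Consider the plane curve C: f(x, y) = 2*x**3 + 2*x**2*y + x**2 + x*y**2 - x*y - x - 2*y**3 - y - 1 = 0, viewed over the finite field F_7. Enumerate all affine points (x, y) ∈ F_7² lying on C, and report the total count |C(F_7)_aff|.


Affine F_7-points: {(0, 4), (1, 1), (1, 5), (3, 4), (4, 1), (5, 3), (5, 5), (6, 5)}; count = 8.

For each of the 49 pairs (x, y) ∈ F_7², evaluate f(x, y) mod 7. Record the zeros.
  x = 0: [0↦6, 1↦3, 2↦2, 3↦5, 4↦0, 5↦3, 6↦2]  zeros at y ∈ {4}
  x = 1: [0↦1, 1↦0, 2↦3, 3↦5, 4↦1, 5↦0, 6↦4]  zeros at y ∈ {1, 5}
  x = 2: [0↦3, 1↦1, 2↦5, 3↦3, 4↦4, 5↦3, 6↦2]  zeros at y ∈ ∅
  x = 3: [0↦3, 1↦4, 2↦6, 3↦4, 4↦0, 5↦3, 6↦1]  zeros at y ∈ {4}
  x = 4: [0↦6, 1↦0, 2↦4, 3↦6, 4↦1, 5↦5, 6↦6]  zeros at y ∈ {1}
  x = 5: [0↦3, 1↦1, 2↦4, 3↦0, 4↦5, 5↦0, 6↦1]  zeros at y ∈ {3, 5}
  x = 6: [0↦6, 1↦5, 2↦4, 3↦5, 4↦3, 5↦0, 6↦5]  zeros at y ∈ {5}
Collecting zeros: affine points = {(0, 4), (1, 1), (1, 5), (3, 4), (4, 1), (5, 3), (5, 5), (6, 5)}.
Total count |C(F_7)_aff| = 8.


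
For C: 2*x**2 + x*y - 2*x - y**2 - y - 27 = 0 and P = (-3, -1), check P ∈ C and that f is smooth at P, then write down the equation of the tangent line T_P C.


Tangent line at P: -15*x - 2*y - 47 = 0.

Step 1: f(-3, -1) = 0, so P lies on C.
Step 2: partial derivatives
  f_x(x, y) = 4*x + y - 2, f_y(x, y) = x - 2*y - 1.
  f_x(P) = -15, f_y(P) = -2 (gradient nonzero, so P is smooth).
Step 3: tangent line at P: -15·(x − -3) + -2·(y − -1) = 0.
Expanding: -15*x - 2*y - 47 = 0.


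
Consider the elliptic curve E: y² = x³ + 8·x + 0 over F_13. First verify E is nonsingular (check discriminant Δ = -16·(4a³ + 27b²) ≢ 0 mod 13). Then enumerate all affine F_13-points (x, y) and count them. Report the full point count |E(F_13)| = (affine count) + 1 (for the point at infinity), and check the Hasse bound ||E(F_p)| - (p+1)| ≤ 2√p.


Affine points = {(0, 0), (1, 3), (1, 10), (3, 5), (3, 8), (5, 3), (5, 10), (6, 2), (6, 11), (7, 3), (7, 10), (8, 2), (8, 11), (10, 1), (10, 12), (12, 2), (12, 11)}; affine count = 17; |E(F_13)| = 18.

Discriminant check: Δ ∝ 4a³ + 27b² = 4·8³ + 27·0² = 4·512 + 27·0 ≡ 7 (mod 13). Nonzero ⇒ E is nonsingular.
For each x ∈ F_13, compute rhs = x³ + 8·x + 0 mod 13, then count y ∈ F_13 with y² ≡ rhs.
  x = 0: rhs = 0, matching y values: 0 (1 points).
  x = 1: rhs = 9, matching y values: 3, 10 (2 points).
  x = 2: rhs = 11, matching y values: none (0 points).
  x = 3: rhs = 12, matching y values: 5, 8 (2 points).
  x = 4: rhs = 5, matching y values: none (0 points).
  x = 5: rhs = 9, matching y values: 3, 10 (2 points).
  x = 6: rhs = 4, matching y values: 2, 11 (2 points).
  x = 7: rhs = 9, matching y values: 3, 10 (2 points).
  x = 8: rhs = 4, matching y values: 2, 11 (2 points).
  x = 9: rhs = 8, matching y values: none (0 points).
  x = 10: rhs = 1, matching y values: 1, 12 (2 points).
  x = 11: rhs = 2, matching y values: none (0 points).
  x = 12: rhs = 4, matching y values: 2, 11 (2 points).
Total affine count: 17.
Full point count |E(F_13)| = 17 + 1 = 18.
Hasse bound: |18 − (13+1)| = |4| = 4 ≤ 2√13 ≈ 7.2111 ✓.


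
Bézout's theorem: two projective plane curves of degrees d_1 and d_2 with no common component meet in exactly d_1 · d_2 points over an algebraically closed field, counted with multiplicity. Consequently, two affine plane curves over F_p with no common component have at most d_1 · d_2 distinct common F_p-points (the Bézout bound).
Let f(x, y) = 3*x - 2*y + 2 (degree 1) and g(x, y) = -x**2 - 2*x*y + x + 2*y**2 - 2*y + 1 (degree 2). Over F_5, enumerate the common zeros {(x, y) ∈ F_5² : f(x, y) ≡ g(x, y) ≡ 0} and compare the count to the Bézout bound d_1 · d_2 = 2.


Common zeros: ∅; count = 0; Bézout bound = 2.

deg(f) = 1, deg(g) = 2, so Bézout bound = 2.
Scan x ∈ F_5. For each x, list the y ∈ F_5 with f(x, y) ≡ 0 and those with g(x, y) ≡ 0 (mod 5); the common zeros in that column are the intersection.
  x = 0: f ≡ 0 at y ∈ {1}; g ≡ 0 at y ∈ {2, 4}; common: ∅.
  x = 1: f ≡ 0 at y ∈ {0}; g ≡ 0 at y ∈ ∅; common: ∅.
  x = 2: f ≡ 0 at y ∈ {4}; g ≡ 0 at y ∈ {1, 2}; common: ∅.
  x = 3: f ≡ 0 at y ∈ {3}; g ≡ 0 at y ∈ {0, 4}; common: ∅.
  x = 4: f ≡ 0 at y ∈ {2}; g ≡ 0 at y ∈ ∅; common: ∅.
Collecting: common zeros = ∅, so the count is 0.
Comparison with the Bézout bound: 0 ≤ 2 = deg(f)·deg(g), as expected for curves with no common component (the affine F_5-count falls short of the bound because intersections may lie at infinity, over extension fields, or carry multiplicity).


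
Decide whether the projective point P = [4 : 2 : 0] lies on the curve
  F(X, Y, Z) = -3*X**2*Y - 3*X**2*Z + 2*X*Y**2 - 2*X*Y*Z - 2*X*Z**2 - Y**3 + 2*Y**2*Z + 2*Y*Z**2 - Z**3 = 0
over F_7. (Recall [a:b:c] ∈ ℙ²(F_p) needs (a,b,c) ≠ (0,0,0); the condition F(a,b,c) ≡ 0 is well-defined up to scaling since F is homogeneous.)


F(4,2,0) ≡ 5 (mod 7); P is NOT on the curve.

Evaluate F(4, 2, 0) term-by-term (mod 7).
  -3*X**2*Y ↦ -3·16·2·1 = -96
  -3*X**2*Z ↦ -3·16·1·0 = 0
  2*X*Y**2 ↦ 2·4·4·1 = 32
  -2*X*Y*Z ↦ -2·4·2·0 = 0
  -2*X*Z**2 ↦ -2·4·1·0 = 0
  -Y**3 ↦ -1·1·8·1 = -8
  2*Y**2*Z ↦ 2·1·4·0 = 0
  2*Y*Z**2 ↦ 2·1·2·0 = 0
  -Z**3 ↦ -1·1·1·0 = 0
Sum: F(4, 2, 0) = (-96) + (0) + (32) + (0) + (0) + (-8) + (0) + (0) + (0) = -72.
Reducing mod 7: -72 ≡ 5 (mod 7).
Since F(a, b, c) ≡ 5 ≠ 0 (mod 7), P does NOT lie on the curve.


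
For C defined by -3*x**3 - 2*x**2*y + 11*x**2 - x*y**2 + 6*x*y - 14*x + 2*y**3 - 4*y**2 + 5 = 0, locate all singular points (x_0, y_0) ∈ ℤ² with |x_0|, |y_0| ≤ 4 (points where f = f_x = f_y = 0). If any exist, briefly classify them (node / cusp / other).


Singular points: {(1, 1)}; classification: cusp.

Compute partial derivatives:
  f_x = -9*x**2 - 4*x*y + 22*x - y**2 + 6*y - 14.
  f_y = -2*x**2 - 2*x*y + 6*x + 6*y**2 - 8*y.
Scan x_0 ∈ {−4, ..., 4}. For each x_0, f_y(x_0, y) is a polynomial in y; find its integer roots y ∈ {−4, ..., 4}, then test f_x and f at those candidates.
  x = -4: f_y(-4, y) = 6*y**2 - 56; no integer root y with |y| ≤ 4.
  x = -3: f_y(-3, y) = 6*y**2 - 2*y - 36; no integer root y with |y| ≤ 4.
  x = -2: f_y(-2, y) = 6*y**2 - 4*y - 20; no integer root y with |y| ≤ 4.
  x = -1: f_y(-1, y) = 6*y**2 - 6*y - 8; no integer root y with |y| ≤ 4.
  x = 0: f_y(0, y) = 6*y**2 - 8*y; vanishes at y ∈ {0}. (0, 0): f_x = -14 ≠ 0.
  x = 1: f_y(1, y) = 6*y**2 - 10*y + 4; vanishes at y ∈ {1}. (1, 1): f_x = 0, f = 0 — SINGULAR.
  x = 2: f_y(2, y) = 6*y**2 - 12*y + 4; no integer root y with |y| ≤ 4.
  x = 3: f_y(3, y) = 6*y**2 - 14*y; vanishes at y ∈ {0}. (3, 0): f_x = -29 ≠ 0.
  x = 4: f_y(4, y) = 6*y**2 - 16*y - 8; no integer root y with |y| ≤ 4.
Only singular point on the grid: (1, 1).
Classify: substitute x = 1 + u, y = 1 + v and expand: f = -3*u**3 - 2*u**2*v - u*v**2 + 2*v**3 + v**2.
No constant or linear terms (consistent with a singular point). Quadratic part: v**2. Cubic part: -3*u**3 - 2*u**2*v - u*v**2 + 2*v**3.
The quadratic part v**2 is a perfect square, so there is a single (double) tangent line v = 0, i.e. y = 1. Restricting the cubic part to that line (v = 0) leaves -3*u**3 ≠ 0, so f is not divisible by v and the branch is v² ≈ 3*u**3 to lowest order — this is a cusp.
Classification: cusp.


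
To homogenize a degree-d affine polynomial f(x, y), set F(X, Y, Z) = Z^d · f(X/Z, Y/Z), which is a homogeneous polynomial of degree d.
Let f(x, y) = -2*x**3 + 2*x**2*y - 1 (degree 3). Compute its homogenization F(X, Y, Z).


F(X, Y, Z) = -2*X**3 + 2*X**2*Y - Z**3

deg(f) = 3.
Substitute x = X/Z, y = Y/Z into f, then multiply by Z^3.
  monomial -2·x^3·y^0 ↦ -2·X^3·Y^0·Z^0.
  monomial 2·x^2·y^1 ↦ 2·X^2·Y^1·Z^0.
  monomial -1·x^0·y^0 ↦ -1·X^0·Y^0·Z^3.
Collecting: F(X, Y, Z) = -2*X**3 + 2*X**2*Y - Z**3.


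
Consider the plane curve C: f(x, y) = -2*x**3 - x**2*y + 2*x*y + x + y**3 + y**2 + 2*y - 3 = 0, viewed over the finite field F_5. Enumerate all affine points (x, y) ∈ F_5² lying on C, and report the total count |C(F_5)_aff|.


Affine F_5-points: {(0, 4), (2, 3)}; count = 2.

For each of the 25 pairs (x, y) ∈ F_5², evaluate f(x, y) mod 5. Record the zeros.
  x = 0: [0↦2, 1↦1, 2↦3, 3↦4, 4↦0]  zeros at y ∈ {4}
  x = 1: [0↦1, 1↦1, 2↦4, 3↦1, 4↦3]  zeros at y ∈ ∅
  x = 2: [0↦3, 1↦2, 2↦4, 3↦0, 4↦1]  zeros at y ∈ {3}
  x = 3: [0↦1, 1↦2, 2↦1, 3↦4, 4↦2]  zeros at y ∈ ∅
  x = 4: [0↦3, 1↦4, 2↦3, 3↦1, 4↦4]  zeros at y ∈ ∅
Collecting zeros: affine points = {(0, 4), (2, 3)}.
Total count |C(F_5)_aff| = 2.


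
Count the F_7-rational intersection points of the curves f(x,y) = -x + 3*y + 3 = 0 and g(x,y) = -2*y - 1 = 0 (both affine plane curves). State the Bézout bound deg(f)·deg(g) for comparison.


Common zeros: {(5, 3)}; count = 1; Bézout bound = 1.

deg(f) = 1, deg(g) = 1, so Bézout bound = 1.
Scan x ∈ F_7. For each x, list the y ∈ F_7 with f(x, y) ≡ 0 and those with g(x, y) ≡ 0 (mod 7); the common zeros in that column are the intersection.
  x = 0: f ≡ 0 at y ∈ {6}; g ≡ 0 at y ∈ {3}; common: ∅.
  x = 1: f ≡ 0 at y ∈ {4}; g ≡ 0 at y ∈ {3}; common: ∅.
  x = 2: f ≡ 0 at y ∈ {2}; g ≡ 0 at y ∈ {3}; common: ∅.
  x = 3: f ≡ 0 at y ∈ {0}; g ≡ 0 at y ∈ {3}; common: ∅.
  x = 4: f ≡ 0 at y ∈ {5}; g ≡ 0 at y ∈ {3}; common: ∅.
  x = 5: f ≡ 0 at y ∈ {3}; g ≡ 0 at y ∈ {3}; common: {3}.
  x = 6: f ≡ 0 at y ∈ {1}; g ≡ 0 at y ∈ {3}; common: ∅.
Collecting: common zeros = {(5, 3)}, so the count is 1.
Comparison with the Bézout bound: 1 ≤ 1 = deg(f)·deg(g), as expected for curves with no common component (the bound is attained).


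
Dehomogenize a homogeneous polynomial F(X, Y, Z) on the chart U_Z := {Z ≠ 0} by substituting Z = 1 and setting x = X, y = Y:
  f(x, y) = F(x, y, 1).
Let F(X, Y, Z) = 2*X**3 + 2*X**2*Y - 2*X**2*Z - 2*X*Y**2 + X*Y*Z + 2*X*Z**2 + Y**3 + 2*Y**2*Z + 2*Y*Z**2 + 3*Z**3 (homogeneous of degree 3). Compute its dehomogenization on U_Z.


f(x, y) = 2*x**3 + 2*x**2*y - 2*x**2 - 2*x*y**2 + x*y + 2*x + y**3 + 2*y**2 + 2*y + 3

On U_Z we set Z = 1. Each monomial c·X^i·Y^j·Z^k in F becomes c·x^i·y^j·1^k = c·x^i·y^j.
Substituting Z = 1: F(X, Y, 1) = 2*x**3 + 2*x**2*y - 2*x**2 - 2*x*y**2 + x*y + 2*x + y**3 + 2*y**2 + 2*y + 3.
Note: deg(f) ≤ deg(F) = 3; strict inequality happens when F is divisible by Z (lost terms).


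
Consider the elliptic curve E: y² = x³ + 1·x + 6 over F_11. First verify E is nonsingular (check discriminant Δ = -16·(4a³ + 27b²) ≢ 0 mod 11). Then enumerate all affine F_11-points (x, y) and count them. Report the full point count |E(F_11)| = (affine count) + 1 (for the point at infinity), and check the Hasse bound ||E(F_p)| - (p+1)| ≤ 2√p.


Affine points = {(2, 4), (2, 7), (3, 5), (3, 6), (5, 2), (5, 9), (7, 2), (7, 9), (8, 3), (8, 8), (10, 2), (10, 9)}; affine count = 12; |E(F_11)| = 13.

Discriminant check: Δ ∝ 4a³ + 27b² = 4·1³ + 27·6² = 4·1 + 27·36 ≡ 8 (mod 11). Nonzero ⇒ E is nonsingular.
For each x ∈ F_11, compute rhs = x³ + 1·x + 6 mod 11, then count y ∈ F_11 with y² ≡ rhs.
  x = 0: rhs = 6, matching y values: none (0 points).
  x = 1: rhs = 8, matching y values: none (0 points).
  x = 2: rhs = 5, matching y values: 4, 7 (2 points).
  x = 3: rhs = 3, matching y values: 5, 6 (2 points).
  x = 4: rhs = 8, matching y values: none (0 points).
  x = 5: rhs = 4, matching y values: 2, 9 (2 points).
  x = 6: rhs = 8, matching y values: none (0 points).
  x = 7: rhs = 4, matching y values: 2, 9 (2 points).
  x = 8: rhs = 9, matching y values: 3, 8 (2 points).
  x = 9: rhs = 7, matching y values: none (0 points).
  x = 10: rhs = 4, matching y values: 2, 9 (2 points).
Total affine count: 12.
Full point count |E(F_11)| = 12 + 1 = 13.
Hasse bound: |13 − (11+1)| = |1| = 1 ≤ 2√11 ≈ 6.6332 ✓.


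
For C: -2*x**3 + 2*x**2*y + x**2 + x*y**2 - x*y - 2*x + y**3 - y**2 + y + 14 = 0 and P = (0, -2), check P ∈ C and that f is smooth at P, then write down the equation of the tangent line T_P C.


Tangent line at P: 4*x + 17*y + 34 = 0.

Step 1: f(0, -2) = 0, so P lies on C.
Step 2: partial derivatives
  f_x(x, y) = -6*x**2 + 4*x*y + 2*x + y**2 - y - 2, f_y(x, y) = 2*x**2 + 2*x*y - x + 3*y**2 - 2*y + 1.
  f_x(P) = 4, f_y(P) = 17 (gradient nonzero, so P is smooth).
Step 3: tangent line at P: 4·(x − 0) + 17·(y − -2) = 0.
Expanding: 4*x + 17*y + 34 = 0.


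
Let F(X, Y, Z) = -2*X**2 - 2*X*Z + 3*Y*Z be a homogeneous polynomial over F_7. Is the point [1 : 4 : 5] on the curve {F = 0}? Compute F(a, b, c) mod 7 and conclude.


F(1,4,5) ≡ 6 (mod 7); P is NOT on the curve.

Evaluate F(1, 4, 5) term-by-term (mod 7).
  -2*X**2 ↦ -2·1·1·1 = -2
  -2*X*Z ↦ -2·1·1·5 = -10
  3*Y*Z ↦ 3·1·4·5 = 60
Sum: F(1, 4, 5) = (-2) + (-10) + (60) = 48.
Reducing mod 7: 48 ≡ 6 (mod 7).
Since F(a, b, c) ≡ 6 ≠ 0 (mod 7), P does NOT lie on the curve.


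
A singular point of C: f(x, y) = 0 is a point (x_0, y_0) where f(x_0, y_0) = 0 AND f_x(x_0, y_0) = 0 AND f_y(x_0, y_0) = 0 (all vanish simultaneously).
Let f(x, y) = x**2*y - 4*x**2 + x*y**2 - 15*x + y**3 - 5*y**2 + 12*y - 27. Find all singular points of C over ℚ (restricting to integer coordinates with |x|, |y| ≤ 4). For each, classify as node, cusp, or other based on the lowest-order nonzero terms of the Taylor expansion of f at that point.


Singular points: {(-3, 3)}; classification: node.

Compute partial derivatives:
  f_x = 2*x*y - 8*x + y**2 - 15.
  f_y = x**2 + 2*x*y + 3*y**2 - 10*y + 12.
Scan x_0 ∈ {−4, ..., 4}. For each x_0, f_y(x_0, y) is a polynomial in y; find its integer roots y ∈ {−4, ..., 4}, then test f_x and f at those candidates.
  x = -4: f_y(-4, y) = 3*y**2 - 18*y + 28; no integer root y with |y| ≤ 4.
  x = -3: f_y(-3, y) = 3*y**2 - 16*y + 21; vanishes at y ∈ {3}. (-3, 3): f_x = 0, f = 0 — SINGULAR.
  x = -2: f_y(-2, y) = 3*y**2 - 14*y + 16; vanishes at y ∈ {2}. (-2, 2): f_x = -3 ≠ 0.
  x = -1: f_y(-1, y) = 3*y**2 - 12*y + 13; no integer root y with |y| ≤ 4.
  x = 0: f_y(0, y) = 3*y**2 - 10*y + 12; no integer root y with |y| ≤ 4.
  x = 1: f_y(1, y) = 3*y**2 - 8*y + 13; no integer root y with |y| ≤ 4.
  x = 2: f_y(2, y) = 3*y**2 - 6*y + 16; no integer root y with |y| ≤ 4.
  x = 3: f_y(3, y) = 3*y**2 - 4*y + 21; no integer root y with |y| ≤ 4.
  x = 4: f_y(4, y) = 3*y**2 - 2*y + 28; no integer root y with |y| ≤ 4.
Only singular point on the grid: (-3, 3).
Classify: substitute x = -3 + u, y = 3 + v and expand: f = u**2*v - u**2 + u*v**2 + v**3 + v**2.
No constant or linear terms (consistent with a singular point). Quadratic part: -u**2 + v**2. Cubic part: u**2*v + u*v**2 + v**3.
The quadratic part v**2 - u**2 = (v − u)(v + u) splits into two distinct linear factors, so there are two distinct tangent lines y − 3 = ±(x − -3) — this is a node (ordinary double point).
Classification: node.


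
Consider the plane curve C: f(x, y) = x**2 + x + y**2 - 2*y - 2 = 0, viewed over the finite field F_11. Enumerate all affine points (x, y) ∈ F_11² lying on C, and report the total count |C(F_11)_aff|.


Affine F_11-points: {(0, 6), (0, 7), (1, 0), (1, 2), (4, 5), (4, 8), (6, 5), (6, 8), (9, 0), (9, 2), (10, 6), (10, 7)}; count = 12.

For each of the 121 pairs (x, y) ∈ F_11², evaluate f(x, y) mod 11. Record the zeros.
  x = 0: [0↦9, 1↦8, 2↦9, 3↦1, 4↦6, 5↦2, 6↦0, 7↦0, 8↦2, 9↦6, 10↦1]  zeros at y ∈ {6, 7}
  x = 1: [0↦0, 1↦10, 2↦0, 3↦3, 4↦8, 5↦4, 6↦2, 7↦2, 8↦4, 9↦8, 10↦3]  zeros at y ∈ {0, 2}
  x = 2: [0↦4, 1↦3, 2↦4, 3↦7, 4↦1, 5↦8, 6↦6, 7↦6, 8↦8, 9↦1, 10↦7]  zeros at y ∈ ∅
  x = 3: [0↦10, 1↦9, 2↦10, 3↦2, 4↦7, 5↦3, 6↦1, 7↦1, 8↦3, 9↦7, 10↦2]  zeros at y ∈ ∅
  x = 4: [0↦7, 1↦6, 2↦7, 3↦10, 4↦4, 5↦0, 6↦9, 7↦9, 8↦0, 9↦4, 10↦10]  zeros at y ∈ {5, 8}
  x = 5: [0↦6, 1↦5, 2↦6, 3↦9, 4↦3, 5↦10, 6↦8, 7↦8, 8↦10, 9↦3, 10↦9]  zeros at y ∈ ∅
  x = 6: [0↦7, 1↦6, 2↦7, 3↦10, 4↦4, 5↦0, 6↦9, 7↦9, 8↦0, 9↦4, 10↦10]  zeros at y ∈ {5, 8}
  x = 7: [0↦10, 1↦9, 2↦10, 3↦2, 4↦7, 5↦3, 6↦1, 7↦1, 8↦3, 9↦7, 10↦2]  zeros at y ∈ ∅
  x = 8: [0↦4, 1↦3, 2↦4, 3↦7, 4↦1, 5↦8, 6↦6, 7↦6, 8↦8, 9↦1, 10↦7]  zeros at y ∈ ∅
  x = 9: [0↦0, 1↦10, 2↦0, 3↦3, 4↦8, 5↦4, 6↦2, 7↦2, 8↦4, 9↦8, 10↦3]  zeros at y ∈ {0, 2}
  x = 10: [0↦9, 1↦8, 2↦9, 3↦1, 4↦6, 5↦2, 6↦0, 7↦0, 8↦2, 9↦6, 10↦1]  zeros at y ∈ {6, 7}
Collecting zeros: affine points = {(0, 6), (0, 7), (1, 0), (1, 2), (4, 5), (4, 8), (6, 5), (6, 8), (9, 0), (9, 2), (10, 6), (10, 7)}.
Total count |C(F_11)_aff| = 12.


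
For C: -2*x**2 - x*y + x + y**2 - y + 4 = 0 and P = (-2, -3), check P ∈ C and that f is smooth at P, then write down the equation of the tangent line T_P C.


Tangent line at P: 12*x - 5*y + 9 = 0.

Step 1: f(-2, -3) = 0, so P lies on C.
Step 2: partial derivatives
  f_x(x, y) = -4*x - y + 1, f_y(x, y) = -x + 2*y - 1.
  f_x(P) = 12, f_y(P) = -5 (gradient nonzero, so P is smooth).
Step 3: tangent line at P: 12·(x − -2) + -5·(y − -3) = 0.
Expanding: 12*x - 5*y + 9 = 0.


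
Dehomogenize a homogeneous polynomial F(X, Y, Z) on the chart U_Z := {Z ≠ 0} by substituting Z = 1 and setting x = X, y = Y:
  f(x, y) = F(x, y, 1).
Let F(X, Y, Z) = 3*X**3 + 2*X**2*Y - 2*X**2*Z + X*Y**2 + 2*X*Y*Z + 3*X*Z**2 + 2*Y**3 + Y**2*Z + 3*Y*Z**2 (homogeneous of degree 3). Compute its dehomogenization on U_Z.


f(x, y) = 3*x**3 + 2*x**2*y - 2*x**2 + x*y**2 + 2*x*y + 3*x + 2*y**3 + y**2 + 3*y

On U_Z we set Z = 1. Each monomial c·X^i·Y^j·Z^k in F becomes c·x^i·y^j·1^k = c·x^i·y^j.
Substituting Z = 1: F(X, Y, 1) = 3*x**3 + 2*x**2*y - 2*x**2 + x*y**2 + 2*x*y + 3*x + 2*y**3 + y**2 + 3*y.
Note: deg(f) ≤ deg(F) = 3; strict inequality happens when F is divisible by Z (lost terms).


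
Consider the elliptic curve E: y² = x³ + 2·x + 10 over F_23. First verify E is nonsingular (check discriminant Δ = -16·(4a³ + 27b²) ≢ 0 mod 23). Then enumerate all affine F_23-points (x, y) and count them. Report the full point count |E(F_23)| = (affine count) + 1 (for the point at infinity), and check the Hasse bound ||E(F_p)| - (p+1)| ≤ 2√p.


Affine points = {(1, 6), (1, 17), (4, 6), (4, 17), (6, 10), (6, 13), (8, 3), (8, 20), (10, 8), (10, 15), (11, 11), (11, 12), (13, 5), (13, 18), (17, 9), (17, 14), (18, 6), (18, 17), (20, 0)}; affine count = 19; |E(F_23)| = 20.

Discriminant check: Δ ∝ 4a³ + 27b² = 4·2³ + 27·10² = 4·8 + 27·100 ≡ 18 (mod 23). Nonzero ⇒ E is nonsingular.
For each x ∈ F_23, compute rhs = x³ + 2·x + 10 mod 23, then count y ∈ F_23 with y² ≡ rhs.
  x = 0: rhs = 10, matching y values: none (0 points).
  x = 1: rhs = 13, matching y values: 6, 17 (2 points).
  x = 2: rhs = 22, matching y values: none (0 points).
  x = 3: rhs = 20, matching y values: none (0 points).
  x = 4: rhs = 13, matching y values: 6, 17 (2 points).
  x = 5: rhs = 7, matching y values: none (0 points).
  x = 6: rhs = 8, matching y values: 10, 13 (2 points).
  x = 7: rhs = 22, matching y values: none (0 points).
  x = 8: rhs = 9, matching y values: 3, 20 (2 points).
  x = 9: rhs = 21, matching y values: none (0 points).
  x = 10: rhs = 18, matching y values: 8, 15 (2 points).
  x = 11: rhs = 6, matching y values: 11, 12 (2 points).
  x = 12: rhs = 14, matching y values: none (0 points).
  x = 13: rhs = 2, matching y values: 5, 18 (2 points).
  x = 14: rhs = 22, matching y values: none (0 points).
  x = 15: rhs = 11, matching y values: none (0 points).
  x = 16: rhs = 21, matching y values: none (0 points).
  x = 17: rhs = 12, matching y values: 9, 14 (2 points).
  x = 18: rhs = 13, matching y values: 6, 17 (2 points).
  x = 19: rhs = 7, matching y values: none (0 points).
  x = 20: rhs = 0, matching y values: 0 (1 points).
  x = 21: rhs = 21, matching y values: none (0 points).
  x = 22: rhs = 7, matching y values: none (0 points).
Total affine count: 19.
Full point count |E(F_23)| = 19 + 1 = 20.
Hasse bound: |20 − (23+1)| = |-4| = 4 ≤ 2√23 ≈ 9.5917 ✓.


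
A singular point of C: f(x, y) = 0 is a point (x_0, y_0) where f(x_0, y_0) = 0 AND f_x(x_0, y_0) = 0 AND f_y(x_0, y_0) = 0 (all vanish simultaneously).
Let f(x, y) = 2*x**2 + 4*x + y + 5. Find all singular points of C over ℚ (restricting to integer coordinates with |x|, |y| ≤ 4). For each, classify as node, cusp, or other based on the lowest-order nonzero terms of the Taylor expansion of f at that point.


No singular points in the scanned grid; C is smooth there.

Compute partial derivatives:
  f_x = 4*x + 4.
  f_y = 1.
f_y = 1 is a nonzero constant, so f_y never vanishes: no point (x, y) can satisfy f = f_x = f_y = 0. In particular no (x, y) ∈ {−4, ..., 4}² is singular; the curve is smooth.


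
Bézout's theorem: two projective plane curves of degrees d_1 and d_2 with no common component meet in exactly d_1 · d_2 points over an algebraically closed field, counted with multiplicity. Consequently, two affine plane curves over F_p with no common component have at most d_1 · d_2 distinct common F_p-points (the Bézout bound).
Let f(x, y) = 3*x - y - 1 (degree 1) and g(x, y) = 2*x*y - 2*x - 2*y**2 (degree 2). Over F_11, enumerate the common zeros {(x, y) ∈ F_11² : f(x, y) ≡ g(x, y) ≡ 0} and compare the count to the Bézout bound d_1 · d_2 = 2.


Common zeros: {(9, 4), (10, 7)}; count = 2; Bézout bound = 2.

deg(f) = 1, deg(g) = 2, so Bézout bound = 2.
Scan x ∈ F_11. For each x, list the y ∈ F_11 with f(x, y) ≡ 0 and those with g(x, y) ≡ 0 (mod 11); the common zeros in that column are the intersection.
  x = 0: f ≡ 0 at y ∈ {10}; g ≡ 0 at y ∈ {0}; common: ∅.
  x = 1: f ≡ 0 at y ∈ {2}; g ≡ 0 at y ∈ ∅; common: ∅.
  x = 2: f ≡ 0 at y ∈ {5}; g ≡ 0 at y ∈ ∅; common: ∅.
  x = 3: f ≡ 0 at y ∈ {8}; g ≡ 0 at y ∈ ∅; common: ∅.
  x = 4: f ≡ 0 at y ∈ {0}; g ≡ 0 at y ∈ {2}; common: ∅.
  x = 5: f ≡ 0 at y ∈ {3}; g ≡ 0 at y ∈ {6, 10}; common: ∅.
  x = 6: f ≡ 0 at y ∈ {6}; g ≡ 0 at y ∈ {8, 9}; common: ∅.
  x = 7: f ≡ 0 at y ∈ {9}; g ≡ 0 at y ∈ ∅; common: ∅.
  x = 8: f ≡ 0 at y ∈ {1}; g ≡ 0 at y ∈ ∅; common: ∅.
  x = 9: f ≡ 0 at y ∈ {4}; g ≡ 0 at y ∈ {4, 5}; common: {4}.
  x = 10: f ≡ 0 at y ∈ {7}; g ≡ 0 at y ∈ {3, 7}; common: {7}.
Collecting: common zeros = {(9, 4), (10, 7)}, so the count is 2.
Comparison with the Bézout bound: 2 ≤ 2 = deg(f)·deg(g), as expected for curves with no common component (the bound is attained).
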